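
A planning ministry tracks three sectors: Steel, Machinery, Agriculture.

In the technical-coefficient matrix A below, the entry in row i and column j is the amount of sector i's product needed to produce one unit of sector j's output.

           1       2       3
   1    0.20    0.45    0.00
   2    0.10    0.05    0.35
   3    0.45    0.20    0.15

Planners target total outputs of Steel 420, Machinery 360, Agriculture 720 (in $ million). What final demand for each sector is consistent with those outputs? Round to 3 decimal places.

d_1 = 174.000, d_2 = 48.000, d_3 = 351.000

I − A =
  [   0.80    -0.45     0.00]
  [  -0.10     0.95    -0.35]
  [  -0.45    -0.20     0.85]
d = (I − A) x:
  d_1 = (+0.80)·420 + (-0.45)·360 + (+0.00)·720 = 174.000
  d_2 = (-0.10)·420 + (+0.95)·360 + (-0.35)·720 = 48.000
  d_3 = (-0.45)·420 + (-0.20)·360 + (+0.85)·720 = 351.000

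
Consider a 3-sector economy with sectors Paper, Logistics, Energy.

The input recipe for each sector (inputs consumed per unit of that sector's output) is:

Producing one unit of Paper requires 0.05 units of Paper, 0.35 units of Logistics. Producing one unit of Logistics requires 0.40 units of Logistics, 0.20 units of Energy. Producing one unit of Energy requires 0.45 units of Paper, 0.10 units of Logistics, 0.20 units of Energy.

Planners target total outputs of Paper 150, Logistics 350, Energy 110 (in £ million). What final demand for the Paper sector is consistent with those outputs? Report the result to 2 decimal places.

I − A =
  [   0.95     0.00    -0.45]
  [  -0.35     0.60    -0.10]
  [   0.00    -0.20     0.80]
d = (I − A) x:
  d_P = (+0.95)·150 + (+0.00)·350 + (-0.45)·110 = 93.00
  d_L = (-0.35)·150 + (+0.60)·350 + (-0.10)·110 = 146.50
  d_E = (+0.00)·150 + (-0.20)·350 + (+0.80)·110 = 18.00

d_P = 93.00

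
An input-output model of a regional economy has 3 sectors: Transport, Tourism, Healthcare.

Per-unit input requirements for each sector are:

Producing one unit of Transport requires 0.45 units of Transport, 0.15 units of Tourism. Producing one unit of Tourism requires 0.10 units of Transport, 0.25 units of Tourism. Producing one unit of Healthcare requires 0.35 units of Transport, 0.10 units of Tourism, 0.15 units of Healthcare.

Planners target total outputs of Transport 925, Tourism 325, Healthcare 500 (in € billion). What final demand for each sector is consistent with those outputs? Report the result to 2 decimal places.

I − A =
  [   0.55    -0.10    -0.35]
  [  -0.15     0.75    -0.10]
  [   0.00     0.00     0.85]
d = (I − A) x:
  d_1 = (+0.55)·925 + (-0.10)·325 + (-0.35)·500 = 301.25
  d_2 = (-0.15)·925 + (+0.75)·325 + (-0.10)·500 = 55.00
  d_3 = (+0.00)·925 + (+0.00)·325 + (+0.85)·500 = 425.00

d_1 = 301.25, d_2 = 55.00, d_3 = 425.00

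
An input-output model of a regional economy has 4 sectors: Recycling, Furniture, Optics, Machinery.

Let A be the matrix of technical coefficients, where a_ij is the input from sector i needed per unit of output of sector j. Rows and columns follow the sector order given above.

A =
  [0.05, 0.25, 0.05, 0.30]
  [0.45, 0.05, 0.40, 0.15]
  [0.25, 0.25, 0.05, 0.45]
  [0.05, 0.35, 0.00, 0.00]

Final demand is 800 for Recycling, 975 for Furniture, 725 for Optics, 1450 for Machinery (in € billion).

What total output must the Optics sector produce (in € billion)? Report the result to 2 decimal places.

x_O = 4727.87

I − A =
  [   0.95    -0.25    -0.05    -0.30]
  [  -0.45     0.95    -0.40    -0.15]
  [  -0.25    -0.25     0.95    -0.45]
  [  -0.05    -0.35     0.00     1.00]
Compute the cofactors C_ij = (−1)^(i+j)·(3×3 minor ij) of I−A; the adjugate is their transpose:
adj(I−A) = Cᵀ =
  [ 0.689625   0.357625   0.186875   0.344625]
  [ 0.543625   0.874625   0.396875   0.472875]
  [ 0.431000   0.477750   0.676750   0.505500]
  [ 0.224750   0.324000   0.148250   0.613000]
det(I−A) = Σ_j (I−A)_1j·C_1j = (0.95)(0.689625) + (-0.25)(0.543625) + (-0.05)(0.431000) + (-0.30)(0.224750) = 0.4302625
(I − A)⁻¹ = adj(I−A) / det(I−A) ≈
  [   1.6028     0.8312     0.4343     0.8010]
  [   1.2635     2.0328     0.9224     1.0990]
  [   1.0017     1.1104     1.5729     1.1749]
  [   0.5224     0.7530     0.3446     1.4247]
x = (I − A)⁻¹ d = adj(I−A)·d / det(I−A), with det(I−A) = 0.4302625:
  x_R = (0.689625·800 + 0.357625·975 + 0.186875·725 + 0.344625·1450) / 0.4302625 = 1535.575 / 0.4302625 ≈ 3568.93
  x_F = (0.543625·800 + 0.874625·975 + 0.396875·725 + 0.472875·1450) / 0.4302625 = 2261.0625 / 0.4302625 ≈ 5255.08
  x_O = (0.431000·800 + 0.477750·975 + 0.676750·725 + 0.505500·1450) / 0.4302625 = 2034.225 / 0.4302625 ≈ 4727.87
  x_M = (0.224750·800 + 0.324000·975 + 0.148250·725 + 0.613000·1450) / 0.4302625 = 1492.03125 / 0.4302625 ≈ 3467.72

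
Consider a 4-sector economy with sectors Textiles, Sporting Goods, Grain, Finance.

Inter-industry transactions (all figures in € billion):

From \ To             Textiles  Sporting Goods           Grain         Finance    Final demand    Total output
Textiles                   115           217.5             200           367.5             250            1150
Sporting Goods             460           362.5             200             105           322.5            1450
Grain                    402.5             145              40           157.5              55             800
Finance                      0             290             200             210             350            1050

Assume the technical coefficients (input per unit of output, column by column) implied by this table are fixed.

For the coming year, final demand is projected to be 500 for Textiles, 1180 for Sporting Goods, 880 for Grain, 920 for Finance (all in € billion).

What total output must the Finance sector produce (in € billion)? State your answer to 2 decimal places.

x_F = 3497.03

Technical coefficients a_ij = z_ij / X_j:
  a_TT = 115/1150 = 0.10, a_ST = 460/1150 = 0.40, a_GT = 402.5/1150 = 0.35, a_FT = 0/1150 = 0.00
  a_TS = 217.5/1450 = 0.15, a_SS = 362.5/1450 = 0.25, a_GS = 145/1450 = 0.10, a_FS = 290/1450 = 0.20
  a_TG = 200/800 = 0.25, a_SG = 200/800 = 0.25, a_GG = 40/800 = 0.05, a_FG = 200/800 = 0.25
  a_TF = 367.5/1050 = 0.35, a_SF = 105/1050 = 0.10, a_GF = 157.5/1050 = 0.15, a_FF = 210/1050 = 0.20
I − A =
  [   0.90    -0.15    -0.25    -0.35]
  [  -0.40     0.75    -0.25    -0.10]
  [  -0.35    -0.10     0.95    -0.15]
  [   0.00    -0.20    -0.25     0.80]
Compute the cofactors C_ij = (−1)^(i+j)·(3×3 minor ij) of I−A; the adjugate is their transpose:
adj(I−A) = Cᵀ =
  [ 0.492875   0.211125   0.261875   0.291125]
  [ 0.367750   0.549625   0.317500   0.289125]
  [ 0.247000   0.165500   0.446000   0.212375]
  [ 0.169125   0.189125   0.218750   0.473000]
det(I−A) = Σ_j (I−A)_1j·C_1j = (0.90)(0.492875) + (-0.15)(0.367750) + (-0.25)(0.247000) + (-0.35)(0.169125) = 0.26748125
(I − A)⁻¹ = adj(I−A) / det(I−A) ≈
  [   1.8427     0.7893     0.9790     1.0884]
  [   1.3749     2.0548     1.1870     1.0809]
  [   0.9234     0.6187     1.6674     0.7940]
  [   0.6323     0.7071     0.8178     1.7683]
x = (I − A)⁻¹ d = adj(I−A)·d / det(I−A), with det(I−A) = 0.26748125:
  x_T = (0.492875·500 + 0.211125·1180 + 0.261875·880 + 0.291125·920) / 0.26748125 = 993.85 / 0.26748125 ≈ 3715.59
  x_S = (0.367750·500 + 0.549625·1180 + 0.317500·880 + 0.289125·920) / 0.26748125 = 1377.8275 / 0.26748125 ≈ 5151.12
  x_G = (0.247000·500 + 0.165500·1180 + 0.446000·880 + 0.212375·920) / 0.26748125 = 906.655 / 0.26748125 ≈ 3389.60
  x_F = (0.169125·500 + 0.189125·1180 + 0.218750·880 + 0.473000·920) / 0.26748125 = 935.39 / 0.26748125 ≈ 3497.03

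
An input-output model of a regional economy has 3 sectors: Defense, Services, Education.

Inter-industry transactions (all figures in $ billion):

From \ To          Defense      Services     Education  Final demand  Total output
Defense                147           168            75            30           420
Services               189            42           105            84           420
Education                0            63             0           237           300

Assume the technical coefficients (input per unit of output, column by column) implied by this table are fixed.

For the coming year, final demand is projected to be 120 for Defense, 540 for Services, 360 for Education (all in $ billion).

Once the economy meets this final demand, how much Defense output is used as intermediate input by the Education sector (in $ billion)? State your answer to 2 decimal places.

Technical coefficients a_ij = z_ij / X_j:
  a_DD = 147/420 = 0.35, a_SD = 189/420 = 0.45, a_ED = 0/420 = 0.00
  a_DS = 168/420 = 0.40, a_SS = 42/420 = 0.10, a_ES = 63/420 = 0.15
  a_DE = 75/300 = 0.25, a_SE = 105/300 = 0.35, a_EE = 0/300 = 0.00
I − A =
  [   0.65    -0.40    -0.25]
  [  -0.45     0.90    -0.35]
  [   0.00    -0.15     1.00]
Cofactors of I−A, C_ij = (−1)^(i+j)·(minor ij) (rows/columns in the sector order above):
  C_11 = (0.90)(1.00) − (-0.35)(-0.15) = 0.8475
  C_12 = −[(-0.45)(1.00) − (-0.35)(0.00)] = 0.4500
  C_13 = (-0.45)(-0.15) − (0.90)(0.00) = 0.0675
  C_21 = −[(-0.40)(1.00) − (-0.25)(-0.15)] = 0.4375
  C_22 = (0.65)(1.00) − (-0.25)(0.00) = 0.6500
  C_23 = −[(0.65)(-0.15) − (-0.40)(0.00)] = 0.0975
  C_31 = (-0.40)(-0.35) − (-0.25)(0.90) = 0.3650
  C_32 = −[(0.65)(-0.35) − (-0.25)(-0.45)] = 0.3400
  C_33 = (0.65)(0.90) − (-0.40)(-0.45) = 0.4050
det(I−A) = Σ_j (I−A)_1j·C_1j = (0.65)(0.8475) + (-0.40)(0.4500) + (-0.25)(0.0675) = 0.3540
adj(I−A) = Cᵀ =
  [ 0.8475   0.4375   0.3650]
  [ 0.4500   0.6500   0.3400]
  [ 0.0675   0.0975   0.4050]
(I − A)⁻¹ = adj(I−A) / det(I−A) ≈
  [   2.3941     1.2359     1.0311]
  [   1.2712     1.8362     0.9605]
  [   0.1907     0.2754     1.1441]
First solve x = (I − A)⁻¹ d = adj(I−A)·d / det(I−A); in particular x_E = (0.0675·120 + 0.0975·540 + 0.4050·360) / 0.3540 = 206.55 / 0.3540 ≈ 583.4746.
Intermediate flow from D to E: z_DE = a_DE · x_E = 0.25 × 206.55 / 0.3540 = 51.6375 / 0.3540 ≈ 145.87.

z_DE = 145.87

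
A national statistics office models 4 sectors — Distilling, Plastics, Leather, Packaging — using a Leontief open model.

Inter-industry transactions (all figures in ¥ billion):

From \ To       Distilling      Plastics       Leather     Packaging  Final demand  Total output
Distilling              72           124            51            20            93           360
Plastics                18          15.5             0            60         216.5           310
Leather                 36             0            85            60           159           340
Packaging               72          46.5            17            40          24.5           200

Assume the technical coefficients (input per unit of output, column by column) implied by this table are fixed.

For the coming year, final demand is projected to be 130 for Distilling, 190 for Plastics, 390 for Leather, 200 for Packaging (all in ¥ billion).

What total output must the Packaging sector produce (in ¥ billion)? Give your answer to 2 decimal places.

x_4 = 517.76

Technical coefficients a_ij = z_ij / X_j:
  a_11 = 72/360 = 0.20, a_21 = 18/360 = 0.05, a_31 = 36/360 = 0.10, a_41 = 72/360 = 0.20
  a_12 = 124/310 = 0.40, a_22 = 15.5/310 = 0.05, a_32 = 0/310 = 0.00, a_42 = 46.5/310 = 0.15
  a_13 = 51/340 = 0.15, a_23 = 0/340 = 0.00, a_33 = 85/340 = 0.25, a_43 = 17/340 = 0.05
  a_14 = 20/200 = 0.10, a_24 = 60/200 = 0.30, a_34 = 60/200 = 0.30, a_44 = 40/200 = 0.20
I − A =
  [   0.80    -0.40    -0.15    -0.10]
  [  -0.05     0.95     0.00    -0.30]
  [  -0.10     0.00     0.75    -0.30]
  [  -0.20    -0.15    -0.05     0.80]
Compute the cofactors C_ij = (−1)^(i+j)·(3×3 minor ij) of I−A; the adjugate is their transpose:
adj(I−A) = Cᵀ =
  [ 0.522000   0.252000   0.118000   0.204000]
  [ 0.075750   0.431500   0.027250   0.181500]
  [ 0.130750   0.093500   0.512250   0.243500]
  [ 0.152875   0.149750   0.066625   0.540750]
det(I−A) = Σ_j (I−A)_1j·C_1j = (0.80)(0.522000) + (-0.40)(0.075750) + (-0.15)(0.130750) + (-0.10)(0.152875) = 0.3524
(I − A)⁻¹ = adj(I−A) / det(I−A) ≈
  [   1.4813     0.7151     0.3348     0.5789]
  [   0.2150     1.2245     0.0773     0.5150]
  [   0.3710     0.2653     1.4536     0.6910]
  [   0.4338     0.4249     0.1891     1.5345]
x = (I − A)⁻¹ d = adj(I−A)·d / det(I−A), with det(I−A) = 0.3524:
  x_1 = (0.522000·130 + 0.252000·190 + 0.118000·390 + 0.204000·200) / 0.3524 = 202.56 / 0.3524 ≈ 574.80
  x_2 = (0.075750·130 + 0.431500·190 + 0.027250·390 + 0.181500·200) / 0.3524 = 138.76 / 0.3524 ≈ 393.76
  x_3 = (0.130750·130 + 0.093500·190 + 0.512250·390 + 0.243500·200) / 0.3524 = 283.24 / 0.3524 ≈ 803.75
  x_4 = (0.152875·130 + 0.149750·190 + 0.066625·390 + 0.540750·200) / 0.3524 = 182.46 / 0.3524 ≈ 517.76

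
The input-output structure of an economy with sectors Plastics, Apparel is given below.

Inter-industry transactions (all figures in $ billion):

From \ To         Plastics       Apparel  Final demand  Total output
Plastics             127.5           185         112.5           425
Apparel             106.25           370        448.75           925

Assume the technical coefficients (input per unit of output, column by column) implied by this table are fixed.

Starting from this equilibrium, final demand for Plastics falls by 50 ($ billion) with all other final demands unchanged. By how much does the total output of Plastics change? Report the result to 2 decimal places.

Δx_1 = -81.08

Technical coefficients a_ij = z_ij / X_j:
  a_11 = 127.5/425 = 0.30, a_21 = 106.25/425 = 0.25
  a_12 = 185/925 = 0.20, a_22 = 370/925 = 0.40
I − A =
  [   0.70    -0.20]
  [  -0.25     0.60]
det(I−A) = (0.70)(0.60) − (-0.20)(-0.25) = 0.3700
adj(I−A) = [[0.60, 0.20], [0.25, 0.70]]
(I − A)⁻¹ = adj(I−A) / det(I−A) ≈
  [   1.6216     0.5405]
  [   0.6757     1.8919]
Δx = (I − A)⁻¹ Δd with Δd having -50 in the Plastics component and 0 elsewhere.
So Δx_1 = L_11 · (-50), where L_11 = adj(I−A)_11 / det(I−A) = 0.60 / 0.3700.
Δx_1 = 0.60 × (-50) / 0.3700 = -30.00 / 0.3700 ≈ -81.08.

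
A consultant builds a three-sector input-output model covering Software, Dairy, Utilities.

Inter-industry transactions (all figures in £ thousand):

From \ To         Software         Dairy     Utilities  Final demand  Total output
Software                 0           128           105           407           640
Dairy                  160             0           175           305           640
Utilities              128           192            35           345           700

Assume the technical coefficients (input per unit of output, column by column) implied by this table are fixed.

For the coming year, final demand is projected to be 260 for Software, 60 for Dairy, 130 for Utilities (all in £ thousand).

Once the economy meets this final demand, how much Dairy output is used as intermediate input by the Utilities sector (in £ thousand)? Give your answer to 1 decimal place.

Technical coefficients a_ij = z_ij / X_j:
  a_SS = 0/640 = 0.00, a_DS = 160/640 = 0.25, a_US = 128/640 = 0.20
  a_SD = 128/640 = 0.20, a_DD = 0/640 = 0.00, a_UD = 192/640 = 0.30
  a_SU = 105/700 = 0.15, a_DU = 175/700 = 0.25, a_UU = 35/700 = 0.05
I − A =
  [   1.00    -0.20    -0.15]
  [  -0.25     1.00    -0.25]
  [  -0.20    -0.30     0.95]
Cofactors of I−A, C_ij = (−1)^(i+j)·(minor ij) (rows/columns in the sector order above):
  C_11 = (1.00)(0.95) − (-0.25)(-0.30) = 0.8750
  C_12 = −[(-0.25)(0.95) − (-0.25)(-0.20)] = 0.2875
  C_13 = (-0.25)(-0.30) − (1.00)(-0.20) = 0.2750
  C_21 = −[(-0.20)(0.95) − (-0.15)(-0.30)] = 0.2350
  C_22 = (1.00)(0.95) − (-0.15)(-0.20) = 0.9200
  C_23 = −[(1.00)(-0.30) − (-0.20)(-0.20)] = 0.3400
  C_31 = (-0.20)(-0.25) − (-0.15)(1.00) = 0.2000
  C_32 = −[(1.00)(-0.25) − (-0.15)(-0.25)] = 0.2875
  C_33 = (1.00)(1.00) − (-0.20)(-0.25) = 0.9500
det(I−A) = Σ_j (I−A)_1j·C_1j = (1.00)(0.8750) + (-0.20)(0.2875) + (-0.15)(0.2750) = 0.77625
adj(I−A) = Cᵀ =
  [ 0.8750   0.2350   0.2000]
  [ 0.2875   0.9200   0.2875]
  [ 0.2750   0.3400   0.9500]
(I − A)⁻¹ = adj(I−A) / det(I−A) ≈
  [   1.1272     0.3027     0.2576]
  [   0.3704     1.1852     0.3704]
  [   0.3543     0.4380     1.2238]
First solve x = (I − A)⁻¹ d = adj(I−A)·d / det(I−A); in particular x_U = (0.2750·260 + 0.3400·60 + 0.9500·130) / 0.77625 = 215.40 / 0.77625 ≈ 277.488.
Intermediate flow from D to U: z_DU = a_DU · x_U = 0.25 × 215.40 / 0.77625 = 53.85 / 0.77625 ≈ 69.4.

z_DU = 69.4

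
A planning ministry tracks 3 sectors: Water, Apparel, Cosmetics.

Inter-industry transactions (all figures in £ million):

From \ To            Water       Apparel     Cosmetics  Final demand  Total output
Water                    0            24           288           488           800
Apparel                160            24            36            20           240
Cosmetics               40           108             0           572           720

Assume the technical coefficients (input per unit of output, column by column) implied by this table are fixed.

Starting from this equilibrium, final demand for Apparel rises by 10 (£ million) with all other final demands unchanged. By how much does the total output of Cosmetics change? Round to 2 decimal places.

Technical coefficients a_ij = z_ij / X_j:
  a_11 = 0/800 = 0.00, a_21 = 160/800 = 0.20, a_31 = 40/800 = 0.05
  a_12 = 24/240 = 0.10, a_22 = 24/240 = 0.10, a_32 = 108/240 = 0.45
  a_13 = 288/720 = 0.40, a_23 = 36/720 = 0.05, a_33 = 0/720 = 0.00
I − A =
  [   1.00    -0.10    -0.40]
  [  -0.20     0.90    -0.05]
  [  -0.05    -0.45     1.00]
Cofactors of I−A, C_ij = (−1)^(i+j)·(minor ij) (rows/columns in the sector order above):
  C_11 = (0.90)(1.00) − (-0.05)(-0.45) = 0.8775
  C_12 = −[(-0.20)(1.00) − (-0.05)(-0.05)] = 0.2025
  C_13 = (-0.20)(-0.45) − (0.90)(-0.05) = 0.1350
  C_21 = −[(-0.10)(1.00) − (-0.40)(-0.45)] = 0.2800
  C_22 = (1.00)(1.00) − (-0.40)(-0.05) = 0.9800
  C_23 = −[(1.00)(-0.45) − (-0.10)(-0.05)] = 0.4550
  C_31 = (-0.10)(-0.05) − (-0.40)(0.90) = 0.3650
  C_32 = −[(1.00)(-0.05) − (-0.40)(-0.20)] = 0.1300
  C_33 = (1.00)(0.90) − (-0.10)(-0.20) = 0.8800
det(I−A) = Σ_j (I−A)_1j·C_1j = (1.00)(0.8775) + (-0.10)(0.2025) + (-0.40)(0.1350) = 0.80325
adj(I−A) = Cᵀ =
  [ 0.8775   0.2800   0.3650]
  [ 0.2025   0.9800   0.1300]
  [ 0.1350   0.4550   0.8800]
(I − A)⁻¹ = adj(I−A) / det(I−A) ≈
  [   1.0924     0.3486     0.4544]
  [   0.2521     1.2200     0.1618]
  [   0.1681     0.5664     1.0955]
Δx = (I − A)⁻¹ Δd with Δd having +10 in the Apparel component and 0 elsewhere.
So Δx_3 = L_32 · (+10), where L_32 = adj(I−A)_32 / det(I−A) = 0.4550 / 0.80325.
Δx_3 = 0.4550 × (+10) / 0.80325 = 4.55 / 0.80325 ≈ 5.66.

Δx_3 = 5.66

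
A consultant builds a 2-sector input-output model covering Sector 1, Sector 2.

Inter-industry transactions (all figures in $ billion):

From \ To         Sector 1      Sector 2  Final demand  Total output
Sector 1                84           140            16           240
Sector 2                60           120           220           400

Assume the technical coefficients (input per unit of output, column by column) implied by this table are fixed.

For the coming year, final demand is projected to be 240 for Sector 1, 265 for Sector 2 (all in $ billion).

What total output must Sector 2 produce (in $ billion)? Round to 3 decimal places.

Technical coefficients a_ij = z_ij / X_j:
  a_11 = 84/240 = 0.35, a_21 = 60/240 = 0.25
  a_12 = 140/400 = 0.35, a_22 = 120/400 = 0.30
I − A =
  [   0.65    -0.35]
  [  -0.25     0.70]
det(I−A) = (0.65)(0.70) − (-0.35)(-0.25) = 0.3675
adj(I−A) = [[0.70, 0.35], [0.25, 0.65]]
(I − A)⁻¹ = adj(I−A) / det(I−A) ≈
  [   1.9048     0.9524]
  [   0.6803     1.7687]
x = (I − A)⁻¹ d = adj(I−A)·d / det(I−A), with det(I−A) = 0.3675:
  x_1 = (0.70·240 + 0.35·265) / 0.3675 = 260.75 / 0.3675 ≈ 709.524
  x_2 = (0.25·240 + 0.65·265) / 0.3675 = 232.25 / 0.3675 ≈ 631.973

x_2 = 631.973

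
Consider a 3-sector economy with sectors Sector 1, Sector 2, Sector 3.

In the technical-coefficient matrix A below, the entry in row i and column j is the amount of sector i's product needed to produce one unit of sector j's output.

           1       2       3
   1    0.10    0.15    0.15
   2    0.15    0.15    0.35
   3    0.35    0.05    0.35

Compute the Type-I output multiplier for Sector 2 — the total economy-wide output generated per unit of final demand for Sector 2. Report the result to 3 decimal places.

m_2 = 1.825

I − A =
  [   0.90    -0.15    -0.15]
  [  -0.15     0.85    -0.35]
  [  -0.35    -0.05     0.65]
Cofactors of I−A, C_ij = (−1)^(i+j)·(minor ij) (rows/columns in the sector order above):
  C_11 = (0.85)(0.65) − (-0.35)(-0.05) = 0.5350
  C_12 = −[(-0.15)(0.65) − (-0.35)(-0.35)] = 0.2200
  C_13 = (-0.15)(-0.05) − (0.85)(-0.35) = 0.3050
  C_21 = −[(-0.15)(0.65) − (-0.15)(-0.05)] = 0.1050
  C_22 = (0.90)(0.65) − (-0.15)(-0.35) = 0.5325
  C_23 = −[(0.90)(-0.05) − (-0.15)(-0.35)] = 0.0975
  C_31 = (-0.15)(-0.35) − (-0.15)(0.85) = 0.1800
  C_32 = −[(0.90)(-0.35) − (-0.15)(-0.15)] = 0.3375
  C_33 = (0.90)(0.85) − (-0.15)(-0.15) = 0.7425
det(I−A) = Σ_j (I−A)_1j·C_1j = (0.90)(0.5350) + (-0.15)(0.2200) + (-0.15)(0.3050) = 0.40275
adj(I−A) = Cᵀ =
  [ 0.5350   0.1050   0.1800]
  [ 0.2200   0.5325   0.3375]
  [ 0.3050   0.0975   0.7425]
(I − A)⁻¹ = adj(I−A) / det(I−A) ≈
  [   1.3284     0.2607     0.4469]
  [   0.5462     1.3222     0.8380]
  [   0.7573     0.2421     1.8436]
The output multiplier for sector j is the column-j sum of the Leontief inverse (I − A)⁻¹ = adj(I−A) / det(I−A).
Column 2 of adj(I−A): (0.1050, 0.5325, 0.0975); det(I−A) = 0.40275.
m_2 = (0.1050 + 0.5325 + 0.0975) / 0.40275 = 0.735 / 0.40275 ≈ 1.825.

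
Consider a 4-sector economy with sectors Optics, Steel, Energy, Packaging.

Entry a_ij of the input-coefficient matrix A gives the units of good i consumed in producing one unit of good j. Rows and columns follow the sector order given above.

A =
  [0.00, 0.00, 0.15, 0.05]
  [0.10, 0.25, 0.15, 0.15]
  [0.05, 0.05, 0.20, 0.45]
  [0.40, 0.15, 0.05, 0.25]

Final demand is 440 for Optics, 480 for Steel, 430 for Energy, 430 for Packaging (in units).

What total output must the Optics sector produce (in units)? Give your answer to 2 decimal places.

x_O = 714.24

I − A =
  [   1.00     0.00    -0.15    -0.05]
  [  -0.10     0.75    -0.15    -0.15]
  [  -0.05    -0.05     0.80    -0.45]
  [  -0.40    -0.15    -0.05     0.75]
Compute the cofactors C_ij = (−1)^(i+j)·(3×3 minor ij) of I−A; the adjugate is their transpose:
adj(I−A) = Cᵀ =
  [ 0.399000   0.021875   0.084000   0.081375]
  [ 0.138750   0.528750   0.137500   0.197500]
  [ 0.175500   0.104375   0.524250   0.347125]
  [ 0.252250   0.124375   0.107250   0.586125]
det(I−A) = Σ_j (I−A)_1j·C_1j = (1.00)(0.399000) + (0.00)(0.138750) + (-0.15)(0.175500) + (-0.05)(0.252250) = 0.3600625
(I − A)⁻¹ = adj(I−A) / det(I−A) ≈
  [   1.1081     0.0608     0.2333     0.2260]
  [   0.3853     1.4685     0.3819     0.5485]
  [   0.4874     0.2899     1.4560     0.9641]
  [   0.7006     0.3454     0.2979     1.6278]
x = (I − A)⁻¹ d = adj(I−A)·d / det(I−A), with det(I−A) = 0.3600625:
  x_O = (0.399000·440 + 0.021875·480 + 0.084000·430 + 0.081375·430) / 0.3600625 = 257.17125 / 0.3600625 ≈ 714.24
  x_S = (0.138750·440 + 0.528750·480 + 0.137500·430 + 0.197500·430) / 0.3600625 = 458.90 / 0.3600625 ≈ 1274.50
  x_E = (0.175500·440 + 0.104375·480 + 0.524250·430 + 0.347125·430) / 0.3600625 = 502.01125 / 0.3600625 ≈ 1394.23
  x_P = (0.252250·440 + 0.124375·480 + 0.107250·430 + 0.586125·430) / 0.3600625 = 468.84125 / 0.3600625 ≈ 1302.11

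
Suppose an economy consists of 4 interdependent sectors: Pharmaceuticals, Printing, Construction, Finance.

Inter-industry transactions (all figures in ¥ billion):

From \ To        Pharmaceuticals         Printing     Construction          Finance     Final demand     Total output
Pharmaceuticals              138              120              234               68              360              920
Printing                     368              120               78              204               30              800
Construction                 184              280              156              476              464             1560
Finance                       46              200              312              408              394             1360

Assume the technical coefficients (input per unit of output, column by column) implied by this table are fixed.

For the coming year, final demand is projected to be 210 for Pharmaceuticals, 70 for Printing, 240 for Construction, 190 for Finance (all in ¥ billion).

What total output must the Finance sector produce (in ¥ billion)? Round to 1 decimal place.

Technical coefficients a_ij = z_ij / X_j:
  a_11 = 138/920 = 0.15, a_21 = 368/920 = 0.40, a_31 = 184/920 = 0.20, a_41 = 46/920 = 0.05
  a_12 = 120/800 = 0.15, a_22 = 120/800 = 0.15, a_32 = 280/800 = 0.35, a_42 = 200/800 = 0.25
  a_13 = 234/1560 = 0.15, a_23 = 78/1560 = 0.05, a_33 = 156/1560 = 0.10, a_43 = 312/1560 = 0.20
  a_14 = 68/1360 = 0.05, a_24 = 204/1360 = 0.15, a_34 = 476/1360 = 0.35, a_44 = 408/1360 = 0.30
I − A =
  [   0.85    -0.15    -0.15    -0.05]
  [  -0.40     0.85    -0.05    -0.15]
  [  -0.20    -0.35     0.90    -0.35]
  [  -0.05    -0.25    -0.20     0.70]
Compute the cofactors C_ij = (−1)^(i+j)·(3×3 minor ij) of I−A; the adjugate is their transpose:
adj(I−A) = Cᵀ =
  [ 0.415125   0.148625   0.102500   0.112750]
  [ 0.244625   0.448125   0.102250   0.164625]
  [ 0.262000   0.307875   0.423625   0.296500]
  [ 0.191875   0.258625   0.164875   0.533375]
det(I−A) = Σ_j (I−A)_1j·C_1j = (0.85)(0.415125) + (-0.15)(0.244625) + (-0.15)(0.262000) + (-0.05)(0.191875) = 0.26726875
(I − A)⁻¹ = adj(I−A) / det(I−A) ≈
  [   1.5532     0.5561     0.3835     0.4219]
  [   0.9153     1.6767     0.3826     0.6160]
  [   0.9803     1.1519     1.5850     1.1094]
  [   0.7179     0.9677     0.6169     1.9957]
x = (I − A)⁻¹ d = adj(I−A)·d / det(I−A), with det(I−A) = 0.26726875:
  x_1 = (0.415125·210 + 0.148625·70 + 0.102500·240 + 0.112750·190) / 0.26726875 = 143.6025 / 0.26726875 ≈ 537.3
  x_2 = (0.244625·210 + 0.448125·70 + 0.102250·240 + 0.164625·190) / 0.26726875 = 138.55875 / 0.26726875 ≈ 518.4
  x_3 = (0.262000·210 + 0.307875·70 + 0.423625·240 + 0.296500·190) / 0.26726875 = 234.57625 / 0.26726875 ≈ 877.7
  x_4 = (0.191875·210 + 0.258625·70 + 0.164875·240 + 0.533375·190) / 0.26726875 = 199.30875 / 0.26726875 ≈ 745.7

x_4 = 745.7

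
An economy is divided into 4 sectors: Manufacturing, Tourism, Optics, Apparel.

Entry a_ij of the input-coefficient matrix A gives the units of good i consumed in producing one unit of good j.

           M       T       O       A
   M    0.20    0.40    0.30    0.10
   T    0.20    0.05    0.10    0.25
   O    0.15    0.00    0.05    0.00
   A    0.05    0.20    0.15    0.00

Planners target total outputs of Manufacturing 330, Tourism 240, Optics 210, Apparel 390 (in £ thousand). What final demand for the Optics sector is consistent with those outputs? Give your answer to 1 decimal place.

I − A =
  [   0.80    -0.40    -0.30    -0.10]
  [  -0.20     0.95    -0.10    -0.25]
  [  -0.15     0.00     0.95     0.00]
  [  -0.05    -0.20    -0.15     1.00]
d = (I − A) x:
  d_M = (+0.80)·330 + (-0.40)·240 + (-0.30)·210 + (-0.10)·390 = 66.0
  d_T = (-0.20)·330 + (+0.95)·240 + (-0.10)·210 + (-0.25)·390 = 43.5
  d_O = (-0.15)·330 + (+0.00)·240 + (+0.95)·210 + (+0.00)·390 = 150.0
  d_A = (-0.05)·330 + (-0.20)·240 + (-0.15)·210 + (+1.00)·390 = 294.0

d_O = 150.0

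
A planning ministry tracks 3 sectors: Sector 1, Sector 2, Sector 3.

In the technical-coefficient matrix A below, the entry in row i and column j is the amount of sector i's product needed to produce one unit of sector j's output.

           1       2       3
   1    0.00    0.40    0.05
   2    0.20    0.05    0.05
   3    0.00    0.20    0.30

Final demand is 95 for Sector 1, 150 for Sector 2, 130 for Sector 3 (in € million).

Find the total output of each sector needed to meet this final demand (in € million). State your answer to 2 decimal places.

I − A =
  [   1.00    -0.40    -0.05]
  [  -0.20     0.95    -0.05]
  [   0.00    -0.20     0.70]
Cofactors of I−A, C_ij = (−1)^(i+j)·(minor ij) (rows/columns in the sector order above):
  C_11 = (0.95)(0.70) − (-0.05)(-0.20) = 0.6550
  C_12 = −[(-0.20)(0.70) − (-0.05)(0.00)] = 0.1400
  C_13 = (-0.20)(-0.20) − (0.95)(0.00) = 0.0400
  C_21 = −[(-0.40)(0.70) − (-0.05)(-0.20)] = 0.2900
  C_22 = (1.00)(0.70) − (-0.05)(0.00) = 0.7000
  C_23 = −[(1.00)(-0.20) − (-0.40)(0.00)] = 0.2000
  C_31 = (-0.40)(-0.05) − (-0.05)(0.95) = 0.0675
  C_32 = −[(1.00)(-0.05) − (-0.05)(-0.20)] = 0.0600
  C_33 = (1.00)(0.95) − (-0.40)(-0.20) = 0.8700
det(I−A) = Σ_j (I−A)_1j·C_1j = (1.00)(0.6550) + (-0.40)(0.1400) + (-0.05)(0.0400) = 0.5970
adj(I−A) = Cᵀ =
  [ 0.6550   0.2900   0.0675]
  [ 0.1400   0.7000   0.0600]
  [ 0.0400   0.2000   0.8700]
(I − A)⁻¹ = adj(I−A) / det(I−A) ≈
  [   1.0972     0.4858     0.1131]
  [   0.2345     1.1725     0.1005]
  [   0.0670     0.3350     1.4573]
x = (I − A)⁻¹ d = adj(I−A)·d / det(I−A), with det(I−A) = 0.5970:
  x_1 = (0.6550·95 + 0.2900·150 + 0.0675·130) / 0.5970 = 114.50 / 0.5970 ≈ 191.79
  x_2 = (0.1400·95 + 0.7000·150 + 0.0600·130) / 0.5970 = 126.10 / 0.5970 ≈ 211.22
  x_3 = (0.0400·95 + 0.2000·150 + 0.8700·130) / 0.5970 = 146.90 / 0.5970 ≈ 246.06

x_1 = 191.79, x_2 = 211.22, x_3 = 246.06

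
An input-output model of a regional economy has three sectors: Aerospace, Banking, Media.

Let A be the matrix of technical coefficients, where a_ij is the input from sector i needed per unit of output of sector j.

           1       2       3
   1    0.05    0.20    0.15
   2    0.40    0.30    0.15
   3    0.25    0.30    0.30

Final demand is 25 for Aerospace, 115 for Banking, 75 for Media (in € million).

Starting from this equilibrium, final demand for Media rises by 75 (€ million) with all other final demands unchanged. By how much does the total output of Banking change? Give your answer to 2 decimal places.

I − A =
  [   0.95    -0.20    -0.15]
  [  -0.40     0.70    -0.15]
  [  -0.25    -0.30     0.70]
Cofactors of I−A, C_ij = (−1)^(i+j)·(minor ij) (rows/columns in the sector order above):
  C_11 = (0.70)(0.70) − (-0.15)(-0.30) = 0.4450
  C_12 = −[(-0.40)(0.70) − (-0.15)(-0.25)] = 0.3175
  C_13 = (-0.40)(-0.30) − (0.70)(-0.25) = 0.2950
  C_21 = −[(-0.20)(0.70) − (-0.15)(-0.30)] = 0.1850
  C_22 = (0.95)(0.70) − (-0.15)(-0.25) = 0.6275
  C_23 = −[(0.95)(-0.30) − (-0.20)(-0.25)] = 0.3350
  C_31 = (-0.20)(-0.15) − (-0.15)(0.70) = 0.1350
  C_32 = −[(0.95)(-0.15) − (-0.15)(-0.40)] = 0.2025
  C_33 = (0.95)(0.70) − (-0.20)(-0.40) = 0.5850
det(I−A) = Σ_j (I−A)_1j·C_1j = (0.95)(0.4450) + (-0.20)(0.3175) + (-0.15)(0.2950) = 0.3150
adj(I−A) = Cᵀ =
  [ 0.4450   0.1850   0.1350]
  [ 0.3175   0.6275   0.2025]
  [ 0.2950   0.3350   0.5850]
(I − A)⁻¹ = adj(I−A) / det(I−A) ≈
  [   1.4127     0.5873     0.4286]
  [   1.0079     1.9921     0.6429]
  [   0.9365     1.0635     1.8571]
Δx = (I − A)⁻¹ Δd with Δd having +75 in the Media component and 0 elsewhere.
So Δx_2 = L_23 · (+75), where L_23 = adj(I−A)_23 / det(I−A) = 0.2025 / 0.3150.
Δx_2 = 0.2025 × (+75) / 0.3150 = 15.1875 / 0.3150 ≈ 48.21.

Δx_2 = 48.21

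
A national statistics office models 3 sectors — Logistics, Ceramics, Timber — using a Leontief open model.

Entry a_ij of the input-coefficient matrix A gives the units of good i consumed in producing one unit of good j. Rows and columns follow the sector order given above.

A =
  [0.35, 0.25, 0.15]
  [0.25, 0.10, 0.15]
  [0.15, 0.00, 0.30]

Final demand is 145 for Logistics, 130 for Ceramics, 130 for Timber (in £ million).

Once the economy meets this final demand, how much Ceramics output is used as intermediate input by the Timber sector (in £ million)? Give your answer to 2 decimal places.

z_CT = 40.77

I − A =
  [   0.65    -0.25    -0.15]
  [  -0.25     0.90    -0.15]
  [  -0.15     0.00     0.70]
Cofactors of I−A, C_ij = (−1)^(i+j)·(minor ij) (rows/columns in the sector order above):
  C_11 = (0.90)(0.70) − (-0.15)(0.00) = 0.6300
  C_12 = −[(-0.25)(0.70) − (-0.15)(-0.15)] = 0.1975
  C_13 = (-0.25)(0.00) − (0.90)(-0.15) = 0.1350
  C_21 = −[(-0.25)(0.70) − (-0.15)(0.00)] = 0.1750
  C_22 = (0.65)(0.70) − (-0.15)(-0.15) = 0.4325
  C_23 = −[(0.65)(0.00) − (-0.25)(-0.15)] = 0.0375
  C_31 = (-0.25)(-0.15) − (-0.15)(0.90) = 0.1725
  C_32 = −[(0.65)(-0.15) − (-0.15)(-0.25)] = 0.1350
  C_33 = (0.65)(0.90) − (-0.25)(-0.25) = 0.5225
det(I−A) = Σ_j (I−A)_1j·C_1j = (0.65)(0.6300) + (-0.25)(0.1975) + (-0.15)(0.1350) = 0.339875
adj(I−A) = Cᵀ =
  [ 0.6300   0.1750   0.1725]
  [ 0.1975   0.4325   0.1350]
  [ 0.1350   0.0375   0.5225]
(I − A)⁻¹ = adj(I−A) / det(I−A) ≈
  [   1.8536     0.5149     0.5075]
  [   0.5811     1.2725     0.3972]
  [   0.3972     0.1103     1.5373]
First solve x = (I − A)⁻¹ d = adj(I−A)·d / det(I−A); in particular x_T = (0.1350·145 + 0.0375·130 + 0.5225·130) / 0.339875 = 92.375 / 0.339875 ≈ 271.7911.
Intermediate flow from C to T: z_CT = a_CT · x_T = 0.15 × 92.375 / 0.339875 = 13.85625 / 0.339875 ≈ 40.77.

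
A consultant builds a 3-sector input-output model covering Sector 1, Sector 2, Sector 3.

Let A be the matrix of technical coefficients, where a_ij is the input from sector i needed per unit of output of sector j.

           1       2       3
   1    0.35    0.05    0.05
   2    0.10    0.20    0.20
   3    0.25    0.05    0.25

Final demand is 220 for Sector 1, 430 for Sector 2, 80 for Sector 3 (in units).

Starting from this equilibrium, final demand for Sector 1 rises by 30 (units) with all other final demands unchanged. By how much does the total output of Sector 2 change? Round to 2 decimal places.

Δx_2 = 10.22

I − A =
  [   0.65    -0.05    -0.05]
  [  -0.10     0.80    -0.20]
  [  -0.25    -0.05     0.75]
Cofactors of I−A, C_ij = (−1)^(i+j)·(minor ij) (rows/columns in the sector order above):
  C_11 = (0.80)(0.75) − (-0.20)(-0.05) = 0.5900
  C_12 = −[(-0.10)(0.75) − (-0.20)(-0.25)] = 0.1250
  C_13 = (-0.10)(-0.05) − (0.80)(-0.25) = 0.2050
  C_21 = −[(-0.05)(0.75) − (-0.05)(-0.05)] = 0.0400
  C_22 = (0.65)(0.75) − (-0.05)(-0.25) = 0.4750
  C_23 = −[(0.65)(-0.05) − (-0.05)(-0.25)] = 0.0450
  C_31 = (-0.05)(-0.20) − (-0.05)(0.80) = 0.0500
  C_32 = −[(0.65)(-0.20) − (-0.05)(-0.10)] = 0.1350
  C_33 = (0.65)(0.80) − (-0.05)(-0.10) = 0.5150
det(I−A) = Σ_j (I−A)_1j·C_1j = (0.65)(0.5900) + (-0.05)(0.1250) + (-0.05)(0.2050) = 0.3670
adj(I−A) = Cᵀ =
  [ 0.5900   0.0400   0.0500]
  [ 0.1250   0.4750   0.1350]
  [ 0.2050   0.0450   0.5150]
(I − A)⁻¹ = adj(I−A) / det(I−A) ≈
  [   1.6076     0.1090     0.1362]
  [   0.3406     1.2943     0.3678]
  [   0.5586     0.1226     1.4033]
Δx = (I − A)⁻¹ Δd with Δd having +30 in the Sector 1 component and 0 elsewhere.
So Δx_2 = L_21 · (+30), where L_21 = adj(I−A)_21 / det(I−A) = 0.1250 / 0.3670.
Δx_2 = 0.1250 × (+30) / 0.3670 = 3.75 / 0.3670 ≈ 10.22.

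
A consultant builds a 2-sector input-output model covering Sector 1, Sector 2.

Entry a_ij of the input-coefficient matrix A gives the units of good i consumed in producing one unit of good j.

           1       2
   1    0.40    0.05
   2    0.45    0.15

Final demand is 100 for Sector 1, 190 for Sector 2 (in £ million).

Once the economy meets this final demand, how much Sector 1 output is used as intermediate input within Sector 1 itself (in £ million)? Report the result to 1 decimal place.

I − A =
  [   0.60    -0.05]
  [  -0.45     0.85]
det(I−A) = (0.60)(0.85) − (-0.05)(-0.45) = 0.4875
adj(I−A) = [[0.85, 0.05], [0.45, 0.60]]
(I − A)⁻¹ = adj(I−A) / det(I−A) ≈
  [   1.7436     0.1026]
  [   0.9231     1.2308]
First solve x = (I − A)⁻¹ d = adj(I−A)·d / det(I−A); in particular x_1 = (0.85·100 + 0.05·190) / 0.4875 = 94.50 / 0.4875 ≈ 193.846.
Intermediate flow from 1 to 1: z_11 = a_11 · x_1 = 0.40 × 94.50 / 0.4875 = 37.80 / 0.4875 ≈ 77.5.

z_11 = 77.5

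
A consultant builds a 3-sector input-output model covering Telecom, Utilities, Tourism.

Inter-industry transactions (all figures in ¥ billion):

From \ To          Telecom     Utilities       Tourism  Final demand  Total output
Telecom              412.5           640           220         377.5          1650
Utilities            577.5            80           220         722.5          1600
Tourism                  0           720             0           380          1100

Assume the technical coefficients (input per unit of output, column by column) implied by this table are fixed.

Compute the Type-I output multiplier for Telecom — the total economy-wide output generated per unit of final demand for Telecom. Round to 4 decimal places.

m_1 = 2.8881

Technical coefficients a_ij = z_ij / X_j:
  a_11 = 412.5/1650 = 0.25, a_21 = 577.5/1650 = 0.35, a_31 = 0/1650 = 0.00
  a_12 = 640/1600 = 0.40, a_22 = 80/1600 = 0.05, a_32 = 720/1600 = 0.45
  a_13 = 220/1100 = 0.20, a_23 = 220/1100 = 0.20, a_33 = 0/1100 = 0.00
I − A =
  [   0.75    -0.40    -0.20]
  [  -0.35     0.95    -0.20]
  [   0.00    -0.45     1.00]
Cofactors of I−A, C_ij = (−1)^(i+j)·(minor ij) (rows/columns in the sector order above):
  C_11 = (0.95)(1.00) − (-0.20)(-0.45) = 0.8600
  C_12 = −[(-0.35)(1.00) − (-0.20)(0.00)] = 0.3500
  C_13 = (-0.35)(-0.45) − (0.95)(0.00) = 0.1575
  C_21 = −[(-0.40)(1.00) − (-0.20)(-0.45)] = 0.4900
  C_22 = (0.75)(1.00) − (-0.20)(0.00) = 0.7500
  C_23 = −[(0.75)(-0.45) − (-0.40)(0.00)] = 0.3375
  C_31 = (-0.40)(-0.20) − (-0.20)(0.95) = 0.2700
  C_32 = −[(0.75)(-0.20) − (-0.20)(-0.35)] = 0.2200
  C_33 = (0.75)(0.95) − (-0.40)(-0.35) = 0.5725
det(I−A) = Σ_j (I−A)_1j·C_1j = (0.75)(0.8600) + (-0.40)(0.3500) + (-0.20)(0.1575) = 0.4735
adj(I−A) = Cᵀ =
  [ 0.8600   0.4900   0.2700]
  [ 0.3500   0.7500   0.2200]
  [ 0.1575   0.3375   0.5725]
(I − A)⁻¹ = adj(I−A) / det(I−A) ≈
  [   1.81626     1.03485     0.57022]
  [   0.73918     1.58395     0.46463]
  [   0.33263     0.71278     1.20908]
The output multiplier for sector j is the column-j sum of the Leontief inverse (I − A)⁻¹ = adj(I−A) / det(I−A).
Column 1 of adj(I−A): (0.8600, 0.3500, 0.1575); det(I−A) = 0.4735.
m_1 = (0.8600 + 0.3500 + 0.1575) / 0.4735 = 1.3675 / 0.4735 ≈ 2.8881.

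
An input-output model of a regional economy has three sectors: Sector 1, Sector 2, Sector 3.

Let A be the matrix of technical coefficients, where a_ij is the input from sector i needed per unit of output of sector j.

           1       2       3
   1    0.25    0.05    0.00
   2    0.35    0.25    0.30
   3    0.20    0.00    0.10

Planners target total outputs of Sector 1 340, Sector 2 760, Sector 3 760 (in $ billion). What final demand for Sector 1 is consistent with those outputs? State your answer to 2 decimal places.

I − A =
  [   0.75    -0.05     0.00]
  [  -0.35     0.75    -0.30]
  [  -0.20     0.00     0.90]
d = (I − A) x:
  d_1 = (+0.75)·340 + (-0.05)·760 + (+0.00)·760 = 217.00
  d_2 = (-0.35)·340 + (+0.75)·760 + (-0.30)·760 = 223.00
  d_3 = (-0.20)·340 + (+0.00)·760 + (+0.90)·760 = 616.00

d_1 = 217.00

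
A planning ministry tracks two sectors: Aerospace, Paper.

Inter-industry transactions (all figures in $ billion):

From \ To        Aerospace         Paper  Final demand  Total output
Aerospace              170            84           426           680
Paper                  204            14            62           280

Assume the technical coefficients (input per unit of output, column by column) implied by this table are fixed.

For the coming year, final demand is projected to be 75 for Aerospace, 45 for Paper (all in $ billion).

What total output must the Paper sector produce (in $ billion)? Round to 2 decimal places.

x_P = 90.36

Technical coefficients a_ij = z_ij / X_j:
  a_AA = 170/680 = 0.25, a_PA = 204/680 = 0.30
  a_AP = 84/280 = 0.30, a_PP = 14/280 = 0.05
I − A =
  [   0.75    -0.30]
  [  -0.30     0.95]
det(I−A) = (0.75)(0.95) − (-0.30)(-0.30) = 0.6225
adj(I−A) = [[0.95, 0.30], [0.30, 0.75]]
(I − A)⁻¹ = adj(I−A) / det(I−A) ≈
  [   1.5261     0.4819]
  [   0.4819     1.2048]
x = (I − A)⁻¹ d = adj(I−A)·d / det(I−A), with det(I−A) = 0.6225:
  x_A = (0.95·75 + 0.30·45) / 0.6225 = 84.75 / 0.6225 ≈ 136.14
  x_P = (0.30·75 + 0.75·45) / 0.6225 = 56.25 / 0.6225 ≈ 90.36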